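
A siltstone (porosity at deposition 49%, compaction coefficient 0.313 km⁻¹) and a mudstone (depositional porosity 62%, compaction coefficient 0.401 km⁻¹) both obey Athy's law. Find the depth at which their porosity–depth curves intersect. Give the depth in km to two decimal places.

Set phi₀ₐ e^(−kₐd) = phi₀ᵦ e^(−kᵦd) ⇒ ln(phi₀ₐ/phi₀ᵦ) = (kₐ − kᵦ)·d
d = ln(0.49/0.62) / (0.313 − 0.401) = -0.2353 / -0.088 = 2.674 km

2.67 km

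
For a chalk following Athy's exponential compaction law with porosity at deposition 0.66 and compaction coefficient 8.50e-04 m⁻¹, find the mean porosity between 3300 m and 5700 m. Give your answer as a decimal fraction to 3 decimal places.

Working in km (1 km = 1000 m; c in km⁻¹ = c in m⁻¹ × 1000):
⟨phi⟩ = (1/(d₂−d₁)) ∫ phi₀ e^(−cd) dd = phi₀·(e^(−c·d₁) − e^(−c·d₂)) / (c·(d₂−d₁))
e^(−0.85×3.3) = 0.0605; e^(−0.85×5.7) = 0.0079
⟨phi⟩ = 0.66 × (0.0605 − 0.0079) / (0.85 × 2.4) = 0.66 × 0.0258 = 0.0170

0.017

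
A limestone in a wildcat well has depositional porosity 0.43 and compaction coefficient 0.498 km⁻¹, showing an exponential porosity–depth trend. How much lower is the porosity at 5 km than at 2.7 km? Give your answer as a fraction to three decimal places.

0.076

n(2.7) = 0.43·e^(−0.498×2.7) = 0.1121
n(5) = 0.43·e^(−0.498×5) = 0.0357
Δn = 0.1121 − 0.0357 = 0.0764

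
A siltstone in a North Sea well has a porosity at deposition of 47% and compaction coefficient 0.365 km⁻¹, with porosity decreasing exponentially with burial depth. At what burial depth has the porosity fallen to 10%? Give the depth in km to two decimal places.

Invert Athy's law: d = ln(φ₀/φ) / c
d = ln(0.47/0.1) / 0.365 = ln(4.7) / 0.365 = 1.5476 / 0.365 = 4.240 km

4.24 km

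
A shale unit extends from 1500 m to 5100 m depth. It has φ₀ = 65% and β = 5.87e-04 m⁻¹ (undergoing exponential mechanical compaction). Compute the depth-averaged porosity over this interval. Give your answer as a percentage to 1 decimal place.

11.2%

Working in km (1 km = 1000 m; β in km⁻¹ = β in m⁻¹ × 1000):
⟨φ⟩ = (1/(d₂−d₁)) ∫ φ₀ e^(−βd) dd = φ₀·(e^(−β·d₁) − e^(−β·d₂)) / (β·(d₂−d₁))
e^(−0.587×1.5) = 0.4146; e^(−0.587×5.1) = 0.0501
⟨φ⟩ = 0.65 × (0.4146 − 0.0501) / (0.587 × 3.6) = 0.65 × 0.1725 = 0.1121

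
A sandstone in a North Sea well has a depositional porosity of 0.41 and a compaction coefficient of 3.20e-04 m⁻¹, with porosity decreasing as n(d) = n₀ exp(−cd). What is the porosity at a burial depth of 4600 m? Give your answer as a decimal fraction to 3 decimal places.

0.094

Working in km (1 km = 1000 m; c in km⁻¹ = c in m⁻¹ × 1000):
n = n₀·exp(−c·d) = 0.41 × exp(−0.32 × 4.6) = 0.41 × exp(−1.472)
  = 0.41 × 0.2295 = 0.0941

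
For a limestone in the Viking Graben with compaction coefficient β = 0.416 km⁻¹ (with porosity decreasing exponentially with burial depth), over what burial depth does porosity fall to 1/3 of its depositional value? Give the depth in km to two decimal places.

n/n₀ = 1/3 ⇒ exp(−β·Z) = 1/3 ⇒ Z = ln(3) / β
Z = 1.0986 / 0.416 = 2.641 km

2.64 km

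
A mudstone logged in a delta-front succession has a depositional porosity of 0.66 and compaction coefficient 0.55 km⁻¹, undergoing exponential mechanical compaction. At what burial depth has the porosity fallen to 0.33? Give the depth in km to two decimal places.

1.26 km

Invert Athy's law: d = ln(φ₀/φ) / k
d = ln(0.66/0.33) / 0.55 = ln(2) / 0.55 = 0.6931 / 0.55 = 1.260 km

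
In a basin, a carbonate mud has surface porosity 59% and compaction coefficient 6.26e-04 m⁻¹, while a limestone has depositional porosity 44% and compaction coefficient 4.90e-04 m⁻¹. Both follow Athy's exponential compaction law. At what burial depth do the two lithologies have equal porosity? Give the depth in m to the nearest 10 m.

Working in km (1 km = 1000 m; k in km⁻¹ = k in m⁻¹ × 1000):
Set φ₀ₐ e^(−kₐz) = φ₀ᵦ e^(−kᵦz) ⇒ ln(φ₀ₐ/φ₀ᵦ) = (kₐ − kᵦ)·z
z = ln(0.59/0.44) / (0.626 − 0.49) = 0.2933 / 0.136 = 2.157 km

2160 m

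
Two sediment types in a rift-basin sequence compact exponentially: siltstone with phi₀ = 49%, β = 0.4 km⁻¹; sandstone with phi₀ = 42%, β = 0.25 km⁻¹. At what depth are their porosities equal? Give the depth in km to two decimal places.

Set phi₀ₐ e^(−βₐd) = phi₀ᵦ e^(−βᵦd) ⇒ ln(phi₀ₐ/phi₀ᵦ) = (βₐ − βᵦ)·d
d = ln(0.49/0.42) / (0.4 − 0.25) = 0.1542 / 0.15 = 1.028 km

1.03 km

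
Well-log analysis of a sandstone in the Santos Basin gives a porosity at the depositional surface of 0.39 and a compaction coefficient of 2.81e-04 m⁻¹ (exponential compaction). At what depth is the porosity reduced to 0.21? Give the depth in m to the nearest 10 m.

Working in km (1 km = 1000 m; k in km⁻¹ = k in m⁻¹ × 1000):
Invert Athy's law: z = ln(phi₀/phi) / k
z = ln(0.39/0.21) / 0.281 = ln(1.857) / 0.281 = 0.6190 / 0.281 = 2.203 km

2200 m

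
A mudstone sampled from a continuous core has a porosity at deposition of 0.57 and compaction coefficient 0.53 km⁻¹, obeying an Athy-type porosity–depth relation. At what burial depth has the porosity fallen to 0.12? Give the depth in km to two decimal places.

Invert Athy's law: d = ln(phi₀/phi) / k
d = ln(0.57/0.12) / 0.53 = ln(4.75) / 0.53 = 1.5581 / 0.53 = 2.940 km

2.94 km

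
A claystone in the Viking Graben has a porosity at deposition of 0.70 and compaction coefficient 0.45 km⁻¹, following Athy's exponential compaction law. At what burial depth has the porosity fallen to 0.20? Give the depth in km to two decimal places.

Invert Athy's law: z = ln(φ₀/φ) / c
z = ln(0.7/0.2) / 0.45 = ln(3.5) / 0.45 = 1.2528 / 0.45 = 2.784 km

2.78 km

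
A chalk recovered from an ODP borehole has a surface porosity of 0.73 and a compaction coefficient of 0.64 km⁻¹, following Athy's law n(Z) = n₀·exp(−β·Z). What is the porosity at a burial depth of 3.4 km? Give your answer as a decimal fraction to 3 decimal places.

n = n₀·exp(−β·Z) = 0.73 × exp(−0.64 × 3.4) = 0.73 × exp(−2.176)
  = 0.73 × 0.1135 = 0.0829

0.083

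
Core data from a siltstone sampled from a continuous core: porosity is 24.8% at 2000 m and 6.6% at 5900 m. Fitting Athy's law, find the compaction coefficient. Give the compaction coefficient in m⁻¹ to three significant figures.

Working in km (1 km = 1000 m; β in km⁻¹ = β in m⁻¹ × 1000):
Athy: n(z) = n₀ e^(−βz) ⇒ n₁/n₂ = e^{β(z₂−z₁)} ⇒ β = ln(n₁/n₂)/(z₂−z₁)
β = ln(0.248/0.066) / (5.9 − 2) = ln(3.758) / 3.9 = 1.3238 / 3.9 = 0.3394 km⁻¹

0.000339 m⁻¹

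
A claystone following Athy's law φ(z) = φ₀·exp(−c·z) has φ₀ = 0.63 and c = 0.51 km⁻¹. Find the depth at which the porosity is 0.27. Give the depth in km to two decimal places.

Invert Athy's law: z = ln(φ₀/φ) / c
z = ln(0.63/0.27) / 0.51 = ln(2.333) / 0.51 = 0.8473 / 0.51 = 1.661 km

1.66 km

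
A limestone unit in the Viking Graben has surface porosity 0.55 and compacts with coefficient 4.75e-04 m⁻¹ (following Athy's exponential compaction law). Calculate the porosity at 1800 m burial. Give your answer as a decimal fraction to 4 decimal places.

0.2339

Working in km (1 km = 1000 m; β in km⁻¹ = β in m⁻¹ × 1000):
φ = φ₀·exp(−β·z) = 0.55 × exp(−0.475 × 1.8) = 0.55 × exp(−0.855)
  = 0.55 × 0.4253 = 0.2339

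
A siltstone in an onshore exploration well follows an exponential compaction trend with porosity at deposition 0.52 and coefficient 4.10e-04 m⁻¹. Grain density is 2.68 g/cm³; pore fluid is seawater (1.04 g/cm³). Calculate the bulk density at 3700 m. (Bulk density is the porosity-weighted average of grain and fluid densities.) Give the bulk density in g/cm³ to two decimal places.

Working in km (1 km = 1000 m; c in km⁻¹ = c in m⁻¹ × 1000):
Porosity at depth: phi = 0.52·exp(−0.41×3.7) = 0.52×0.2194 = 0.1141
Bulk density: ρ_b = (1−phi)ρ_g + phi·ρ_f = 0.8859×2.68 + 0.1141×1.04
       = 2.374 + 0.119 = 2.493 g/cm³

2.49 g/cm³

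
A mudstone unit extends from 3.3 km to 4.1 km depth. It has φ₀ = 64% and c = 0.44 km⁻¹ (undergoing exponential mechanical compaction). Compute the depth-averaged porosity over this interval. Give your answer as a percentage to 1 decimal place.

12.6%

⟨φ⟩ = (1/(z₂−z₁)) ∫ φ₀ e^(−cz) dz = φ₀·(e^(−c·z₁) − e^(−c·z₂)) / (c·(z₂−z₁))
e^(−0.44×3.3) = 0.2341; e^(−0.44×4.1) = 0.1646
⟨φ⟩ = 0.64 × (0.2341 − 0.1646) / (0.44 × 0.8) = 0.64 × 0.1973 = 0.1263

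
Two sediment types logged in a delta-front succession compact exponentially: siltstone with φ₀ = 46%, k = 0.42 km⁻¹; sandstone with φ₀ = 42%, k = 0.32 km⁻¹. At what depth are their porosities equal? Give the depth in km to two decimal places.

0.91 km

Set φ₀ₐ e^(−kₐz) = φ₀ᵦ e^(−kᵦz) ⇒ ln(φ₀ₐ/φ₀ᵦ) = (kₐ − kᵦ)·z
z = ln(0.46/0.42) / (0.42 − 0.32) = 0.0910 / 0.1 = 0.910 km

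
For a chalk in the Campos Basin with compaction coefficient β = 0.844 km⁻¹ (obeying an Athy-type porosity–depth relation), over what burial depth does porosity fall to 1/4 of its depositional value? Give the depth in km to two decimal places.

1.64 km

phi/phi₀ = 1/4 ⇒ exp(−β·d) = 1/4 ⇒ d = ln(4) / β
d = 1.3863 / 0.844 = 1.643 km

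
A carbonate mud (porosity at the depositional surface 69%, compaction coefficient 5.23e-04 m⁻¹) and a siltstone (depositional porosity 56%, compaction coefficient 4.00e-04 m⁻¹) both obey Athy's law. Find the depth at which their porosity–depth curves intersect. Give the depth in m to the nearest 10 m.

Working in km (1 km = 1000 m; c in km⁻¹ = c in m⁻¹ × 1000):
Set φ₀ₐ e^(−cₐd) = φ₀ᵦ e^(−cᵦd) ⇒ ln(φ₀ₐ/φ₀ᵦ) = (cₐ − cᵦ)·d
d = ln(0.69/0.56) / (0.523 − 0.4) = 0.2088 / 0.123 = 1.697 km

1700 m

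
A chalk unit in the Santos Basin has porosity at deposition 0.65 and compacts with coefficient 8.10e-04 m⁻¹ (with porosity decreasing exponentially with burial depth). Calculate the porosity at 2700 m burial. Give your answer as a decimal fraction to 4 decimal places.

Working in km (1 km = 1000 m; k in km⁻¹ = k in m⁻¹ × 1000):
φ = φ₀·exp(−k·Z) = 0.65 × exp(−0.81 × 2.7) = 0.65 × exp(−2.187)
  = 0.65 × 0.1123 = 0.0730

0.0730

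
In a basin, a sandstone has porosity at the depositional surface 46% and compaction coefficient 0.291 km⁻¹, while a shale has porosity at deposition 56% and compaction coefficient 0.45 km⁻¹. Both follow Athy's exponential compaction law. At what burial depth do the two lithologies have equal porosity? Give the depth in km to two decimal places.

1.24 km

Set phi₀ₐ e^(−cₐd) = phi₀ᵦ e^(−cᵦd) ⇒ ln(phi₀ₐ/phi₀ᵦ) = (cₐ − cᵦ)·d
d = ln(0.46/0.56) / (0.291 − 0.45) = -0.1967 / -0.159 = 1.237 km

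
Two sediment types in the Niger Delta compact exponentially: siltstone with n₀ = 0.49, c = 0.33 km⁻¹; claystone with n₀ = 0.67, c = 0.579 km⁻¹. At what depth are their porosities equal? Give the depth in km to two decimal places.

1.26 km

Set n₀ₐ e^(−cₐd) = n₀ᵦ e^(−cᵦd) ⇒ ln(n₀ₐ/n₀ᵦ) = (cₐ − cᵦ)·d
d = ln(0.49/0.67) / (0.33 − 0.579) = -0.3129 / -0.249 = 1.257 km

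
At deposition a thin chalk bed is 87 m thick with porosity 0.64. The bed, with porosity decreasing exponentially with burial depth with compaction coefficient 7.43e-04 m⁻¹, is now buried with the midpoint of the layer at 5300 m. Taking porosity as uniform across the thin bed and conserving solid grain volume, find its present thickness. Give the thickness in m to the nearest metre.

Working in km (1 km = 1000 m; β in km⁻¹ = β in m⁻¹ × 1000):
Porosity at 5.3 km: phi = 0.64·exp(−0.743×5.3) = 0.0125
Solid-volume conservation: h(1−phi) = h₀(1−phi₀) ⇒ h = h₀·(1−phi₀)/(1−phi)
h = 0.087 × (1 − 0.64)/(1 − 0.0125) = 0.087 × 0.3645 = 0.0317 km

32 m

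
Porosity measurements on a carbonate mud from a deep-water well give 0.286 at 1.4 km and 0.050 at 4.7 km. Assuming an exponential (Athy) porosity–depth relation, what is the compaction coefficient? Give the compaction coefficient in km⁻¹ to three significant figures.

Athy: n(z) = n₀ e^(−cz) ⇒ n₁/n₂ = e^{c(z₂−z₁)} ⇒ c = ln(n₁/n₂)/(z₂−z₁)
c = ln(0.286/0.05) / (4.7 − 1.4) = ln(5.72) / 3.3 = 1.7440 / 3.3 = 0.5285 km⁻¹

0.528 km⁻¹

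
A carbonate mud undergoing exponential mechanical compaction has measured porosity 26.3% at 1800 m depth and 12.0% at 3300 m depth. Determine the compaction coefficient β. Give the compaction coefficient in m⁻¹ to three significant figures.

Working in km (1 km = 1000 m; β in km⁻¹ = β in m⁻¹ × 1000):
Athy: φ(Z) = φ₀ e^(−βZ) ⇒ φ₁/φ₂ = e^{β(Z₂−Z₁)} ⇒ β = ln(φ₁/φ₂)/(Z₂−Z₁)
β = ln(0.263/0.12) / (3.3 − 1.8) = ln(2.192) / 1.5 = 0.7847 / 1.5 = 0.5231 km⁻¹

0.000523 m⁻¹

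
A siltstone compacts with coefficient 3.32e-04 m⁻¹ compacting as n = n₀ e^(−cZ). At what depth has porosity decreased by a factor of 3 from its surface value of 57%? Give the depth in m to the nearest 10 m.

3310 m

Working in km (1 km = 1000 m; c in km⁻¹ = c in m⁻¹ × 1000):
n/n₀ = 1/3 ⇒ exp(−c·Z) = 1/3 ⇒ Z = ln(3) / c
Z = 1.0986 / 0.332 = 3.309 km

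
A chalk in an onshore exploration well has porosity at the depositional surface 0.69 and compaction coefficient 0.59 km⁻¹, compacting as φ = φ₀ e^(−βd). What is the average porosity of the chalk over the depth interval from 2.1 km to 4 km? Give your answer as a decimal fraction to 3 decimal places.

0.120

⟨φ⟩ = (1/(d₂−d₁)) ∫ φ₀ e^(−βd) dd = φ₀·(e^(−β·d₁) − e^(−β·d₂)) / (β·(d₂−d₁))
e^(−0.59×2.1) = 0.2897; e^(−0.59×4) = 0.0944
⟨φ⟩ = 0.69 × (0.2897 − 0.0944) / (0.59 × 1.9) = 0.69 × 0.1742 = 0.1202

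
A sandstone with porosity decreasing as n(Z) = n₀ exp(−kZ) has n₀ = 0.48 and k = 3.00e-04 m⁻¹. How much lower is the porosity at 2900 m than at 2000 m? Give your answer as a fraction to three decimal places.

Working in km (1 km = 1000 m; k in km⁻¹ = k in m⁻¹ × 1000):
n(2) = 0.48·e^(−0.3×2) = 0.2634
n(2.9) = 0.48·e^(−0.3×2.9) = 0.2011
Δn = 0.2634 − 0.2011 = 0.0623

0.062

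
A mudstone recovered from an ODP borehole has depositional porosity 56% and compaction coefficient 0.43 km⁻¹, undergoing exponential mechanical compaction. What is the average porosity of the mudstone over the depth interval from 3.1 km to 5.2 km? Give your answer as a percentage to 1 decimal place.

⟨φ⟩ = (1/(Z₂−Z₁)) ∫ φ₀ e^(−βZ) dZ = φ₀·(e^(−β·Z₁) − e^(−β·Z₂)) / (β·(Z₂−Z₁))
e^(−0.43×3.1) = 0.2637; e^(−0.43×5.2) = 0.1069
⟨φ⟩ = 0.56 × (0.2637 − 0.1069) / (0.43 × 2.1) = 0.56 × 0.1736 = 0.0972

9.7%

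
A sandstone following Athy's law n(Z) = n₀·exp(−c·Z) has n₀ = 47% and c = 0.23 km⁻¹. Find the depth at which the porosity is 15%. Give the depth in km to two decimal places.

Invert Athy's law: Z = ln(n₀/n) / c
Z = ln(0.47/0.15) / 0.23 = ln(3.133) / 0.23 = 1.1421 / 0.23 = 4.966 km

4.97 km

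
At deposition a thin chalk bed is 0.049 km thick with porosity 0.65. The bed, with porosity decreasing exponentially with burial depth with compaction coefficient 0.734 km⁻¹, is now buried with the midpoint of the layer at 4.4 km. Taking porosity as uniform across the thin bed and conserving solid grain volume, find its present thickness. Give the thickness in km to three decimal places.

Porosity at 4.4 km: phi = 0.65·exp(−0.734×4.4) = 0.0257
Solid-volume conservation: h(1−phi) = h₀(1−phi₀) ⇒ h = h₀·(1−phi₀)/(1−phi)
h = 0.049 × (1 − 0.65)/(1 − 0.0257) = 0.049 × 0.3592 = 0.0176 km

0.018 km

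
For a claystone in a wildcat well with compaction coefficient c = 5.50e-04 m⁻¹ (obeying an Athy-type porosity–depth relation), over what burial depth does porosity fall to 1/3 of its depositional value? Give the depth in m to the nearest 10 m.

Working in km (1 km = 1000 m; c in km⁻¹ = c in m⁻¹ × 1000):
phi/phi₀ = 1/3 ⇒ exp(−c·d) = 1/3 ⇒ d = ln(3) / c
d = 1.0986 / 0.55 = 1.997 km

2000 m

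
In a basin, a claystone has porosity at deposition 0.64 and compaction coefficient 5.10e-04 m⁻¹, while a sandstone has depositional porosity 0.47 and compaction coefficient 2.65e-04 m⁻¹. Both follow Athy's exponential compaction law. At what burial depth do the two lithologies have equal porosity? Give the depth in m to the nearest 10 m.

1260 m

Working in km (1 km = 1000 m; k in km⁻¹ = k in m⁻¹ × 1000):
Set φ₀ₐ e^(−kₐd) = φ₀ᵦ e^(−kᵦd) ⇒ ln(φ₀ₐ/φ₀ᵦ) = (kₐ − kᵦ)·d
d = ln(0.64/0.47) / (0.51 − 0.265) = 0.3087 / 0.245 = 1.260 km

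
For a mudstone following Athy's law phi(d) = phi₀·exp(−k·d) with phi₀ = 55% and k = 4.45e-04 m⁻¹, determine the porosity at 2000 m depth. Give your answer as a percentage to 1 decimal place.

22.6%

Working in km (1 km = 1000 m; k in km⁻¹ = k in m⁻¹ × 1000):
phi = phi₀·exp(−k·d) = 0.55 × exp(−0.445 × 2) = 0.55 × exp(−0.89)
  = 0.55 × 0.4107 = 0.2259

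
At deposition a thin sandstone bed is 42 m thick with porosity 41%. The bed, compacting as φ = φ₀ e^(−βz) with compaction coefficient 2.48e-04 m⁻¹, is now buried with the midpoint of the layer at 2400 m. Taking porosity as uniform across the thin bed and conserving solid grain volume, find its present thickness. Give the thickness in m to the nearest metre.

Working in km (1 km = 1000 m; β in km⁻¹ = β in m⁻¹ × 1000):
Porosity at 2.4 km: φ = 0.41·exp(−0.248×2.4) = 0.2261
Solid-volume conservation: h(1−φ) = h₀(1−φ₀) ⇒ h = h₀·(1−φ₀)/(1−φ)
h = 0.042 × (1 − 0.41)/(1 − 0.2261) = 0.042 × 0.7624 = 0.0320 km

32 m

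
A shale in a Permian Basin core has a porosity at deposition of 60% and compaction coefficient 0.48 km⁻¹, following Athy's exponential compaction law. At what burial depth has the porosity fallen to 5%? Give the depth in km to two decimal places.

Invert Athy's law: z = ln(n₀/n) / c
z = ln(0.6/0.05) / 0.48 = ln(12) / 0.48 = 2.4849 / 0.48 = 5.177 km

5.18 km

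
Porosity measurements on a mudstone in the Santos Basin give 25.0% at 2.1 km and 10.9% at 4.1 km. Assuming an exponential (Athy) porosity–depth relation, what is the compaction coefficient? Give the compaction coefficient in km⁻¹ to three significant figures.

0.415 km⁻¹

Athy: n(d) = n₀ e^(−cd) ⇒ n₁/n₂ = e^{c(d₂−d₁)} ⇒ c = ln(n₁/n₂)/(d₂−d₁)
c = ln(0.25/0.109) / (4.1 − 2.1) = ln(2.294) / 2 = 0.8301 / 2 = 0.4151 km⁻¹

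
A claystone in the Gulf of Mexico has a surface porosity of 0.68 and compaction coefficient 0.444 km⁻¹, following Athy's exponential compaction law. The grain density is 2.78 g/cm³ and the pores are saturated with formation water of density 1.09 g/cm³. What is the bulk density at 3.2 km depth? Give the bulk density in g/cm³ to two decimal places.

Porosity at depth: φ = 0.68·exp(−0.444×3.2) = 0.68×0.2415 = 0.1642
Bulk density: ρ_b = (1−φ)ρ_g + φ·ρ_f = 0.8358×2.78 + 0.1642×1.09
       = 2.323 + 0.179 = 2.502 g/cm³

2.50 g/cm³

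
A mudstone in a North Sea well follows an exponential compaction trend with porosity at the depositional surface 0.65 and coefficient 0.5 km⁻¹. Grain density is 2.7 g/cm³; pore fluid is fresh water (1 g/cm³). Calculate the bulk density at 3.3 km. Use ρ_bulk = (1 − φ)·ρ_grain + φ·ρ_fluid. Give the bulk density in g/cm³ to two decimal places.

Porosity at depth: φ = 0.65·exp(−0.5×3.3) = 0.65×0.1920 = 0.1248
Bulk density: ρ_b = (1−φ)ρ_g + φ·ρ_f = 0.8752×2.7 + 0.1248×1
       = 2.363 + 0.125 = 2.488 g/cm³

2.49 g/cm³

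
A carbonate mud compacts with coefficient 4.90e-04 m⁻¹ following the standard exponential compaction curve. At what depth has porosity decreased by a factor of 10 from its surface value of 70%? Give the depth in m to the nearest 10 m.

4700 m

Working in km (1 km = 1000 m; β in km⁻¹ = β in m⁻¹ × 1000):
phi/phi₀ = 1/10 ⇒ exp(−β·d) = 1/10 ⇒ d = ln(10) / β
d = 2.3026 / 0.49 = 4.699 km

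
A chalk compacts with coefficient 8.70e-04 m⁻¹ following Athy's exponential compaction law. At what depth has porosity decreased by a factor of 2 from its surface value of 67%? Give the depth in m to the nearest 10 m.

Working in km (1 km = 1000 m; k in km⁻¹ = k in m⁻¹ × 1000):
n/n₀ = 1/2 ⇒ exp(−k·z) = 1/2 ⇒ z = ln(2) / k
z = 0.6931 / 0.87 = 0.797 km

800 m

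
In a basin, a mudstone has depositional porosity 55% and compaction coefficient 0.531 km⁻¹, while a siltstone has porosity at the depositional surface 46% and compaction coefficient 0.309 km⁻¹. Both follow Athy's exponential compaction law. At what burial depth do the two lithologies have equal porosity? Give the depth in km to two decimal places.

0.80 km

Set n₀ₐ e^(−βₐZ) = n₀ᵦ e^(−βᵦZ) ⇒ ln(n₀ₐ/n₀ᵦ) = (βₐ − βᵦ)·Z
Z = ln(0.55/0.46) / (0.531 − 0.309) = 0.1787 / 0.222 = 0.805 km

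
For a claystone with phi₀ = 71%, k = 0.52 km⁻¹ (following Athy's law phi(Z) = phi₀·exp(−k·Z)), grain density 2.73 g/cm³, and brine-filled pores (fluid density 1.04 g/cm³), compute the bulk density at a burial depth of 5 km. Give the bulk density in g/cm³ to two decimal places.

2.64 g/cm³

Porosity at depth: phi = 0.71·exp(−0.52×5) = 0.71×0.0743 = 0.0527
Bulk density: ρ_b = (1−phi)ρ_g + phi·ρ_f = 0.9473×2.73 + 0.0527×1.04
       = 2.586 + 0.055 = 2.641 g/cm³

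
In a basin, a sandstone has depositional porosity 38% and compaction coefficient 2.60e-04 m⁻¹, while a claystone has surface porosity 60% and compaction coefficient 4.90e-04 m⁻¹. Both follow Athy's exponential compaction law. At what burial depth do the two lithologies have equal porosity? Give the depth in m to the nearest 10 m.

Working in km (1 km = 1000 m; c in km⁻¹ = c in m⁻¹ × 1000):
Set φ₀ₐ e^(−cₐZ) = φ₀ᵦ e^(−cᵦZ) ⇒ ln(φ₀ₐ/φ₀ᵦ) = (cₐ − cᵦ)·Z
Z = ln(0.38/0.6) / (0.26 − 0.49) = -0.4568 / -0.23 = 1.986 km

1990 m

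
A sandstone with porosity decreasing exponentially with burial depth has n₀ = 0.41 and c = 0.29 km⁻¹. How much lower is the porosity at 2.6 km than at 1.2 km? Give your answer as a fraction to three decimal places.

n(1.2) = 0.41·e^(−0.29×1.2) = 0.2895
n(2.6) = 0.41·e^(−0.29×2.6) = 0.1929
Δn = 0.2895 − 0.1929 = 0.0966

0.097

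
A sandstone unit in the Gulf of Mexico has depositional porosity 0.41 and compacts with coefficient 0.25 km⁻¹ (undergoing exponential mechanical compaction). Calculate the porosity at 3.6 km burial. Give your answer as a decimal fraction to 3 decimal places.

0.167

n = n₀·exp(−c·z) = 0.41 × exp(−0.25 × 3.6) = 0.41 × exp(−0.9)
  = 0.41 × 0.4066 = 0.1667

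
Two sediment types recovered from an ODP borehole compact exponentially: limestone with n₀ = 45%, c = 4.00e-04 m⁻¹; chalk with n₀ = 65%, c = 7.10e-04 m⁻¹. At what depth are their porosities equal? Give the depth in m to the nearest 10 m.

Working in km (1 km = 1000 m; c in km⁻¹ = c in m⁻¹ × 1000):
Set n₀ₐ e^(−cₐz) = n₀ᵦ e^(−cᵦz) ⇒ ln(n₀ₐ/n₀ᵦ) = (cₐ − cᵦ)·z
z = ln(0.45/0.65) / (0.4 − 0.71) = -0.3677 / -0.31 = 1.186 km

1190 m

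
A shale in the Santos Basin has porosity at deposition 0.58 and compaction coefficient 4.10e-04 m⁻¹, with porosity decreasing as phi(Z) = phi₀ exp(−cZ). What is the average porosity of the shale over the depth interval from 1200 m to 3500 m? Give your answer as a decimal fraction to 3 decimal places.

Working in km (1 km = 1000 m; c in km⁻¹ = c in m⁻¹ × 1000):
⟨phi⟩ = (1/(Z₂−Z₁)) ∫ phi₀ e^(−cZ) dZ = phi₀·(e^(−c·Z₁) − e^(−c·Z₂)) / (c·(Z₂−Z₁))
e^(−0.41×1.2) = 0.6114; e^(−0.41×3.5) = 0.2381
⟨phi⟩ = 0.58 × (0.6114 − 0.2381) / (0.41 × 2.3) = 0.58 × 0.3959 = 0.2296

0.230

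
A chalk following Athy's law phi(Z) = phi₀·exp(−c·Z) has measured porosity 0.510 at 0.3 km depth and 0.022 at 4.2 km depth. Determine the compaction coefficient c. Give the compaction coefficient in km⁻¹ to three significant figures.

Athy: phi(Z) = phi₀ e^(−cZ) ⇒ phi₁/phi₂ = e^{c(Z₂−Z₁)} ⇒ c = ln(phi₁/phi₂)/(Z₂−Z₁)
c = ln(0.51/0.022) / (4.2 − 0.3) = ln(23.18) / 3.9 = 3.1434 / 3.9 = 0.806 km⁻¹

0.806 km⁻¹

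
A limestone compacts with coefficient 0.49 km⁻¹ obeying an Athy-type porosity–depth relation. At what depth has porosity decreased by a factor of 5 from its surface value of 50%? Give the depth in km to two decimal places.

n/n₀ = 1/5 ⇒ exp(−k·z) = 1/5 ⇒ z = ln(5) / k
z = 1.6094 / 0.49 = 3.285 km

3.28 km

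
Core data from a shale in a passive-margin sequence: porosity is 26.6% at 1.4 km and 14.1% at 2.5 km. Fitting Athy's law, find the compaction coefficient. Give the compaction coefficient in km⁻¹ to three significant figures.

0.577 km⁻¹

Athy: φ(d) = φ₀ e^(−βd) ⇒ φ₁/φ₂ = e^{β(d₂−d₁)} ⇒ β = ln(φ₁/φ₂)/(d₂−d₁)
β = ln(0.266/0.141) / (2.5 − 1.4) = ln(1.887) / 1.1 = 0.6347 / 1.1 = 0.577 km⁻¹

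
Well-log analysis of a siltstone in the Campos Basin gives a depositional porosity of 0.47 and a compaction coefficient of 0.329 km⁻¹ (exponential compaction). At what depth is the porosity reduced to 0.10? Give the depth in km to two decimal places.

4.70 km

Invert Athy's law: z = ln(φ₀/φ) / k
z = ln(0.47/0.1) / 0.329 = ln(4.7) / 0.329 = 1.5476 / 0.329 = 4.704 km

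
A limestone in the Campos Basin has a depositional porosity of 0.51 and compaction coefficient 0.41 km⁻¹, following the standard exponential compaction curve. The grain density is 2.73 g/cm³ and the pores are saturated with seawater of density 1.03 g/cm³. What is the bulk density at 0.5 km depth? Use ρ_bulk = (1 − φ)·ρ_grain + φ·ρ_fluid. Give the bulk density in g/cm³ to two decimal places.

2.02 g/cm³

Porosity at depth: φ = 0.51·exp(−0.41×0.5) = 0.51×0.8146 = 0.4155
Bulk density: ρ_b = (1−φ)ρ_g + φ·ρ_f = 0.5845×2.73 + 0.4155×1.03
       = 1.596 + 0.428 = 2.024 g/cm³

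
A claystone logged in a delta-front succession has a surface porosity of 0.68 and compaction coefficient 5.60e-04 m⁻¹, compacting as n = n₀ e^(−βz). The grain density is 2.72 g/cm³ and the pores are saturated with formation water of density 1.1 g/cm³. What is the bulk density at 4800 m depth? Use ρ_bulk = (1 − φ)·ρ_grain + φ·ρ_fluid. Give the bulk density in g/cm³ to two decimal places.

Working in km (1 km = 1000 m; β in km⁻¹ = β in m⁻¹ × 1000):
Porosity at depth: n = 0.68·exp(−0.56×4.8) = 0.68×0.0680 = 0.0463
Bulk density: ρ_b = (1−n)ρ_g + n·ρ_f = 0.9537×2.72 + 0.0463×1.1
       = 2.594 + 0.051 = 2.645 g/cm³

2.65 g/cm³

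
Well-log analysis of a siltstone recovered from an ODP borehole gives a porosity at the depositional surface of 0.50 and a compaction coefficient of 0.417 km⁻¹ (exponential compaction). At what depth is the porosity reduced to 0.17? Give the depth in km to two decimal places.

Invert Athy's law: d = ln(phi₀/phi) / c
d = ln(0.5/0.17) / 0.417 = ln(2.941) / 0.417 = 1.0788 / 0.417 = 2.587 km

2.59 km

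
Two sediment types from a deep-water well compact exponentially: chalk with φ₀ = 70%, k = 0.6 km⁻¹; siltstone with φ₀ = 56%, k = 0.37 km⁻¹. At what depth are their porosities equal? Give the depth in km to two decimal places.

Set φ₀ₐ e^(−kₐZ) = φ₀ᵦ e^(−kᵦZ) ⇒ ln(φ₀ₐ/φ₀ᵦ) = (kₐ − kᵦ)·Z
Z = ln(0.7/0.56) / (0.6 − 0.37) = 0.2231 / 0.23 = 0.970 km

0.97 km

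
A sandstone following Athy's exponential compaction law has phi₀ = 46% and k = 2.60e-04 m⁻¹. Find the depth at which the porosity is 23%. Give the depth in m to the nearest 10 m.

Working in km (1 km = 1000 m; k in km⁻¹ = k in m⁻¹ × 1000):
Invert Athy's law: z = ln(phi₀/phi) / k
z = ln(0.46/0.23) / 0.26 = ln(2) / 0.26 = 0.6931 / 0.26 = 2.666 km

2670 m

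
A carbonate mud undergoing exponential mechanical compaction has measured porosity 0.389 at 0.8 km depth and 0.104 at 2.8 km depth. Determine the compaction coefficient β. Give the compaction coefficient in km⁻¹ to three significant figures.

0.660 km⁻¹

Athy: φ(z) = φ₀ e^(−βz) ⇒ φ₁/φ₂ = e^{β(z₂−z₁)} ⇒ β = ln(φ₁/φ₂)/(z₂−z₁)
β = ln(0.389/0.104) / (2.8 − 0.8) = ln(3.74) / 2 = 1.3192 / 2 = 0.6596 km⁻¹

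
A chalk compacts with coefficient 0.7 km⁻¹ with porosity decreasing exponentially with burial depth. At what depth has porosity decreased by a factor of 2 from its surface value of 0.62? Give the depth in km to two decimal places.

0.99 km

phi/phi₀ = 1/2 ⇒ exp(−β·z) = 1/2 ⇒ z = ln(2) / β
z = 0.6931 / 0.7 = 0.990 km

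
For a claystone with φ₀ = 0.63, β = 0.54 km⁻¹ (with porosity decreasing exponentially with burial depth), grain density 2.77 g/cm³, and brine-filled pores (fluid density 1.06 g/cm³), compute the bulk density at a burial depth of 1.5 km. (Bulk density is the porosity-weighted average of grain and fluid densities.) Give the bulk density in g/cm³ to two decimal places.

2.29 g/cm³

Porosity at depth: φ = 0.63·exp(−0.54×1.5) = 0.63×0.4449 = 0.2803
Bulk density: ρ_b = (1−φ)ρ_g + φ·ρ_f = 0.7197×2.77 + 0.2803×1.06
       = 1.994 + 0.297 = 2.291 g/cm³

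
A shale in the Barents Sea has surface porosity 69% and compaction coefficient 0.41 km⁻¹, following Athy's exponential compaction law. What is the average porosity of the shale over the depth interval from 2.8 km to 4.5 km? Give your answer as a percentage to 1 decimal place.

15.8%

⟨phi⟩ = (1/(d₂−d₁)) ∫ phi₀ e^(−kd) dd = phi₀·(e^(−k·d₁) − e^(−k·d₂)) / (k·(d₂−d₁))
e^(−0.41×2.8) = 0.3173; e^(−0.41×4.5) = 0.1580
⟨phi⟩ = 0.69 × (0.3173 − 0.1580) / (0.41 × 1.7) = 0.69 × 0.2285 = 0.1576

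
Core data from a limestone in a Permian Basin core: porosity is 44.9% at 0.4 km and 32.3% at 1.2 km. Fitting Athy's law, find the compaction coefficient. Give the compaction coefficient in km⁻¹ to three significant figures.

Athy: n(Z) = n₀ e^(−βZ) ⇒ n₁/n₂ = e^{β(Z₂−Z₁)} ⇒ β = ln(n₁/n₂)/(Z₂−Z₁)
β = ln(0.449/0.323) / (1.2 − 0.4) = ln(1.39) / 0.8 = 0.3294 / 0.8 = 0.4117 km⁻¹

0.412 km⁻¹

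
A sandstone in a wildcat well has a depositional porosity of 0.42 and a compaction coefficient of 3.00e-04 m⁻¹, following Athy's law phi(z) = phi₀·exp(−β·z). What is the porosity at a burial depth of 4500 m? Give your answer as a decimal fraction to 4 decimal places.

0.1089

Working in km (1 km = 1000 m; β in km⁻¹ = β in m⁻¹ × 1000):
phi = phi₀·exp(−β·z) = 0.42 × exp(−0.3 × 4.5) = 0.42 × exp(−1.35)
  = 0.42 × 0.2592 = 0.1089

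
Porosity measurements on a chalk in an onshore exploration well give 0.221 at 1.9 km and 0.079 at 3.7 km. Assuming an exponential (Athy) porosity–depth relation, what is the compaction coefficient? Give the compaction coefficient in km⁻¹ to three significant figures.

Athy: phi(Z) = phi₀ e^(−βZ) ⇒ phi₁/phi₂ = e^{β(Z₂−Z₁)} ⇒ β = ln(phi₁/phi₂)/(Z₂−Z₁)
β = ln(0.221/0.079) / (3.7 − 1.9) = ln(2.797) / 1.8 = 1.0287 / 1.8 = 0.5715 km⁻¹

0.572 km⁻¹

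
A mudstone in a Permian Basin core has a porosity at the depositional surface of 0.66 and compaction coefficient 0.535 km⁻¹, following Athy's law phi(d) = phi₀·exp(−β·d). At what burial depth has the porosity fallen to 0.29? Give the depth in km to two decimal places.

1.54 km

Invert Athy's law: d = ln(phi₀/phi) / β
d = ln(0.66/0.29) / 0.535 = ln(2.276) / 0.535 = 0.8224 / 0.535 = 1.537 km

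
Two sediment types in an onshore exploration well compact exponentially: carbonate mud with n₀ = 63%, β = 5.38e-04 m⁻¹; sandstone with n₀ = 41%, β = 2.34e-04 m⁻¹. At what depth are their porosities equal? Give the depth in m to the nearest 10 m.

1410 m

Working in km (1 km = 1000 m; β in km⁻¹ = β in m⁻¹ × 1000):
Set n₀ₐ e^(−βₐz) = n₀ᵦ e^(−βᵦz) ⇒ ln(n₀ₐ/n₀ᵦ) = (βₐ − βᵦ)·z
z = ln(0.63/0.41) / (0.538 − 0.234) = 0.4296 / 0.304 = 1.413 km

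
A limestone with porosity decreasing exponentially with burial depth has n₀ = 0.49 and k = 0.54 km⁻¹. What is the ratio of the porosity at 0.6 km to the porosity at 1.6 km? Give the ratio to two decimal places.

n(d₁)/n(d₂) = e^(−k·d₁)/e^(−k·d₂) = e^{k(d₂−d₁)}
= exp(0.54 × 1) = exp(0.54) = 1.7160

1.72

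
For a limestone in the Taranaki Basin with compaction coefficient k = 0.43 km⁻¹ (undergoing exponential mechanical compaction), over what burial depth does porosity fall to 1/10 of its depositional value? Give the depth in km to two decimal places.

phi/phi₀ = 1/10 ⇒ exp(−k·d) = 1/10 ⇒ d = ln(10) / k
d = 2.3026 / 0.43 = 5.355 km

5.35 km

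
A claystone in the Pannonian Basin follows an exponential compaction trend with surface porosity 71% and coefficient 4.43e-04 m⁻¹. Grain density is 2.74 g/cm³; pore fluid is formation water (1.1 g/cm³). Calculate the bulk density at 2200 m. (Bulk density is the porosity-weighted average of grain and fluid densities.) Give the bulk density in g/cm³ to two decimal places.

Working in km (1 km = 1000 m; k in km⁻¹ = k in m⁻¹ × 1000):
Porosity at depth: φ = 0.71·exp(−0.443×2.2) = 0.71×0.3773 = 0.2679
Bulk density: ρ_b = (1−φ)ρ_g + φ·ρ_f = 0.7321×2.74 + 0.2679×1.1
       = 2.006 + 0.295 = 2.301 g/cm³

2.30 g/cm³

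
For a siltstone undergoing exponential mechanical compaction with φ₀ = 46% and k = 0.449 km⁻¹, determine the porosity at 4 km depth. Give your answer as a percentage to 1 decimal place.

φ = φ₀·exp(−k·z) = 0.46 × exp(−0.449 × 4) = 0.46 × exp(−1.796)
  = 0.46 × 0.1660 = 0.0763

7.6%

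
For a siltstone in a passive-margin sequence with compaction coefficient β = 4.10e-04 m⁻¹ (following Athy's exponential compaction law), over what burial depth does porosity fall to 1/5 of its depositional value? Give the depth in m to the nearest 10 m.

3930 m

Working in km (1 km = 1000 m; β in km⁻¹ = β in m⁻¹ × 1000):
phi/phi₀ = 1/5 ⇒ exp(−β·Z) = 1/5 ⇒ Z = ln(5) / β
Z = 1.6094 / 0.41 = 3.925 km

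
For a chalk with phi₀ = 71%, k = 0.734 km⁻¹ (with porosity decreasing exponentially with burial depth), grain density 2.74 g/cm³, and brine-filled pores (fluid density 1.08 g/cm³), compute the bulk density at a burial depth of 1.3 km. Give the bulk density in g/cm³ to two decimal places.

2.29 g/cm³

Porosity at depth: phi = 0.71·exp(−0.734×1.3) = 0.71×0.3851 = 0.2734
Bulk density: ρ_b = (1−phi)ρ_g + phi·ρ_f = 0.7266×2.74 + 0.2734×1.08
       = 1.991 + 0.295 = 2.286 g/cm³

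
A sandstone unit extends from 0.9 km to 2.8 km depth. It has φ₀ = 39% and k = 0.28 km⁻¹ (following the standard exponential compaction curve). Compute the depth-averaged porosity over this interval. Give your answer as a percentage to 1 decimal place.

⟨φ⟩ = (1/(Z₂−Z₁)) ∫ φ₀ e^(−kZ) dZ = φ₀·(e^(−k·Z₁) − e^(−k·Z₂)) / (k·(Z₂−Z₁))
e^(−0.28×0.9) = 0.7772; e^(−0.28×2.8) = 0.4566
⟨φ⟩ = 0.39 × (0.7772 − 0.4566) / (0.28 × 1.9) = 0.39 × 0.6028 = 0.2351

23.5%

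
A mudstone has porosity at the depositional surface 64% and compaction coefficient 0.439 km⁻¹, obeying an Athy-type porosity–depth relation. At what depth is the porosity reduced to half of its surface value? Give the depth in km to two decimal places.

n/n₀ = 1/2 ⇒ exp(−β·d) = 1/2 ⇒ d = ln(2) / β
d = 0.6931 / 0.439 = 1.579 km

1.58 km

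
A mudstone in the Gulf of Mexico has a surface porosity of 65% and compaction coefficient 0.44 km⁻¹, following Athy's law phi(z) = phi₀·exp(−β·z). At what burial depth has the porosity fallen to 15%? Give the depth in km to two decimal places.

Invert Athy's law: z = ln(phi₀/phi) / β
z = ln(0.65/0.15) / 0.44 = ln(4.333) / 0.44 = 1.4663 / 0.44 = 3.333 km

3.33 km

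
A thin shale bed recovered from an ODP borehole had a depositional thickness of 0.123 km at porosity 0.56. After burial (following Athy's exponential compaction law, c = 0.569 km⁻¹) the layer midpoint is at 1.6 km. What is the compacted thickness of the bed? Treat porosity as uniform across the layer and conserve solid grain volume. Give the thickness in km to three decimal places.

Porosity at 1.6 km: phi = 0.56·exp(−0.569×1.6) = 0.2253
Solid-volume conservation: h(1−phi) = h₀(1−phi₀) ⇒ h = h₀·(1−phi₀)/(1−phi)
h = 0.123 × (1 − 0.56)/(1 − 0.2253) = 0.123 × 0.5680 = 0.0699 km

0.070 km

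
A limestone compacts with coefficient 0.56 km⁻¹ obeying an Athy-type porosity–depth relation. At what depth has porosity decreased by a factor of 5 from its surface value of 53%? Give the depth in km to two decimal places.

phi/phi₀ = 1/5 ⇒ exp(−β·z) = 1/5 ⇒ z = ln(5) / β
z = 1.6094 / 0.56 = 2.874 km

2.87 km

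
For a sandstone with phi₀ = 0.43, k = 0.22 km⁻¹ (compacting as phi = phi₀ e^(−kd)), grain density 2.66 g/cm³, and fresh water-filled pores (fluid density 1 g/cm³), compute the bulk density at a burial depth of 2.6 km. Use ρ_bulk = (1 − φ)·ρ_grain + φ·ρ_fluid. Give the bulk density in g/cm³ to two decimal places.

Porosity at depth: phi = 0.43·exp(−0.22×2.6) = 0.43×0.5644 = 0.2427
Bulk density: ρ_b = (1−phi)ρ_g + phi·ρ_f = 0.7573×2.66 + 0.2427×1
       = 2.014 + 0.243 = 2.257 g/cm³

2.26 g/cm³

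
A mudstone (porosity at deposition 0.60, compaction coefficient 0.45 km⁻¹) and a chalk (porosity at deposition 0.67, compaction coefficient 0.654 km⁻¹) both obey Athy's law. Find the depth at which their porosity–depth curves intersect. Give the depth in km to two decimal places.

0.54 km

Set φ₀ₐ e^(−βₐz) = φ₀ᵦ e^(−βᵦz) ⇒ ln(φ₀ₐ/φ₀ᵦ) = (βₐ − βᵦ)·z
z = ln(0.6/0.67) / (0.45 − 0.654) = -0.1103 / -0.204 = 0.541 km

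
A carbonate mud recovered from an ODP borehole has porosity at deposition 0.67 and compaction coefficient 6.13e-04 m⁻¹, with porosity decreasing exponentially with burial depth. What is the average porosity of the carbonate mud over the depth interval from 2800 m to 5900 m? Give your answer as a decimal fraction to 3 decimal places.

0.054

Working in km (1 km = 1000 m; k in km⁻¹ = k in m⁻¹ × 1000):
⟨n⟩ = (1/(d₂−d₁)) ∫ n₀ e^(−kd) dd = n₀·(e^(−k·d₁) − e^(−k·d₂)) / (k·(d₂−d₁))
e^(−0.613×2.8) = 0.1797; e^(−0.613×5.9) = 0.0269
⟨n⟩ = 0.67 × (0.1797 − 0.0269) / (0.613 × 3.1) = 0.67 × 0.0804 = 0.0539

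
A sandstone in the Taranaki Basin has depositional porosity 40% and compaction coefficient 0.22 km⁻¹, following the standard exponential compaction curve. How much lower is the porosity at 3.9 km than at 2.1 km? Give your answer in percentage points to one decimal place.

8.2 percentage points

n(2.1) = 0.4·e^(−0.22×2.1) = 0.2520
n(3.9) = 0.4·e^(−0.22×3.9) = 0.1696
Δn = 0.2520 − 0.1696 = 0.0824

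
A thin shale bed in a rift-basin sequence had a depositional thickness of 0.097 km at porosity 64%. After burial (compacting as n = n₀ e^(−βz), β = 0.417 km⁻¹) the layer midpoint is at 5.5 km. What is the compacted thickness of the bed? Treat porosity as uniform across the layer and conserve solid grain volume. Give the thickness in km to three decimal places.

Porosity at 5.5 km: n = 0.64·exp(−0.417×5.5) = 0.0646
Solid-volume conservation: h(1−n) = h₀(1−n₀) ⇒ h = h₀·(1−n₀)/(1−n)
h = 0.097 × (1 − 0.64)/(1 − 0.0646) = 0.097 × 0.3849 = 0.0373 km

0.037 km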